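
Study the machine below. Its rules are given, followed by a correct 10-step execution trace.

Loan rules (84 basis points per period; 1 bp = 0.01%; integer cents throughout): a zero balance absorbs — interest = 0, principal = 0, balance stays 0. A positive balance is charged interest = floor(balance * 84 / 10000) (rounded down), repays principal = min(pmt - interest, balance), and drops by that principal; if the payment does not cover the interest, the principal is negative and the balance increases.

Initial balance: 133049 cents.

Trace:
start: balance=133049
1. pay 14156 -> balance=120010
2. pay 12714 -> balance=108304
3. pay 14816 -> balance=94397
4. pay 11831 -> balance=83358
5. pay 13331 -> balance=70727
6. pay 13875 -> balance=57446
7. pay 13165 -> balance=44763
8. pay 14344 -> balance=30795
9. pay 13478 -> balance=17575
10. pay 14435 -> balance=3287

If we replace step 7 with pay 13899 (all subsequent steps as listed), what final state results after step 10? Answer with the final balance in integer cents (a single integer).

(re-executing from step 7 with the substitution; state before step 7: balance=57446)
7. pay 13899 -> balance=44029
8. pay 14344 -> balance=30054
9. pay 13478 -> balance=16828
10. pay 14435 -> balance=2534

2534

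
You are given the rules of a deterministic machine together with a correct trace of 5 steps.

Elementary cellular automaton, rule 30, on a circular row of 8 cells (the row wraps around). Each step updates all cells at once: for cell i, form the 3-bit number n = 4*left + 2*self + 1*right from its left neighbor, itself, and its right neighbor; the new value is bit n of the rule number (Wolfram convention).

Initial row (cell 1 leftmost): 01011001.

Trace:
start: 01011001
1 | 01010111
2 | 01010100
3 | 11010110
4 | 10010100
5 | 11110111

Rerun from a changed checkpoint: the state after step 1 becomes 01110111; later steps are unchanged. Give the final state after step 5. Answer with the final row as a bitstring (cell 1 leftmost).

11011101

state after step 1 := 01110111
2 | 01000100
3 | 11101110
4 | 10001000
5 | 11011101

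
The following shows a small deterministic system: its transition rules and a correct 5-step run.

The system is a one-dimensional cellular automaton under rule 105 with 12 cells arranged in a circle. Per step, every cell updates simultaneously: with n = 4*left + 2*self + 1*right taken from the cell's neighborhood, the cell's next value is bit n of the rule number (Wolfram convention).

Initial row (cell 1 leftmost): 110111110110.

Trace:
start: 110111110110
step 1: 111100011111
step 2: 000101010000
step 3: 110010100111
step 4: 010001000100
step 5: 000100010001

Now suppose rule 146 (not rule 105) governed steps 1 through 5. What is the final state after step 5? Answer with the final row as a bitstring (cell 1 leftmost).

(re-executing steps 1..5 under rule 146; state before step 1: 110111110110)
step 1: 000011100000
step 2: 000101010000
step 3: 001000001000
step 4: 010100010100
step 5: 100010100010

100010100010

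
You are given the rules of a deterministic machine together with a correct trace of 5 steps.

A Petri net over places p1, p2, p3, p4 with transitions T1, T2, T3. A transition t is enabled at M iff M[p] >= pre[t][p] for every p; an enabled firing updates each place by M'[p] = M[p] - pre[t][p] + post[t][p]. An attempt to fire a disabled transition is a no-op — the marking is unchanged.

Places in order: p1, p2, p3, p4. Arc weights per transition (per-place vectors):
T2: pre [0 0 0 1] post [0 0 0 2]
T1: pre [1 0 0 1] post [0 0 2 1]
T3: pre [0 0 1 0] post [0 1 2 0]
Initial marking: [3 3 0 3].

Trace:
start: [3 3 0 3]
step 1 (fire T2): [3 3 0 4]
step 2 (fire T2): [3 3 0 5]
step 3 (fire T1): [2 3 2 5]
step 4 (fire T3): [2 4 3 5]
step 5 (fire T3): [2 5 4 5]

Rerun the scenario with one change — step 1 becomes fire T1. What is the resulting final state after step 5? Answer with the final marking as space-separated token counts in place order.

1 5 6 4

(re-executing from step 1 with the substitution; state before step 1: [3 3 0 3])
step 1 (fire T1): [2 3 2 3]
step 2 (fire T2): [2 3 2 4]
step 3 (fire T1): [1 3 4 4]
step 4 (fire T3): [1 4 5 4]
step 5 (fire T3): [1 5 6 4]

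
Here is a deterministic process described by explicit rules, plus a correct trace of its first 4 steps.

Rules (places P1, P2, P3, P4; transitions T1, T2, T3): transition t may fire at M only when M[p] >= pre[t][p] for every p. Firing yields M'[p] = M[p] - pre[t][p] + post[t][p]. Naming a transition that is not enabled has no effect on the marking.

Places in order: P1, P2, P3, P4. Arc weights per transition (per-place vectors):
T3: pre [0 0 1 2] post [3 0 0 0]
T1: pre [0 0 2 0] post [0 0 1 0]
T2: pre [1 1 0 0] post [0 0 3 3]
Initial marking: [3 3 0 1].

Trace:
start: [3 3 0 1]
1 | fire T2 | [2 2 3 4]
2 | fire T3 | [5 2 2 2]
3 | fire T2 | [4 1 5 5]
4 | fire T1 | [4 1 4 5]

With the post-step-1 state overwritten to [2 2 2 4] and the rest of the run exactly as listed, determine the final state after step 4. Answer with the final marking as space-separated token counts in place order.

state after step 1 := [2 2 2 4]
2 | fire T3 | [5 2 1 2]
3 | fire T2 | [4 1 4 5]
4 | fire T1 | [4 1 3 5]

4 1 3 5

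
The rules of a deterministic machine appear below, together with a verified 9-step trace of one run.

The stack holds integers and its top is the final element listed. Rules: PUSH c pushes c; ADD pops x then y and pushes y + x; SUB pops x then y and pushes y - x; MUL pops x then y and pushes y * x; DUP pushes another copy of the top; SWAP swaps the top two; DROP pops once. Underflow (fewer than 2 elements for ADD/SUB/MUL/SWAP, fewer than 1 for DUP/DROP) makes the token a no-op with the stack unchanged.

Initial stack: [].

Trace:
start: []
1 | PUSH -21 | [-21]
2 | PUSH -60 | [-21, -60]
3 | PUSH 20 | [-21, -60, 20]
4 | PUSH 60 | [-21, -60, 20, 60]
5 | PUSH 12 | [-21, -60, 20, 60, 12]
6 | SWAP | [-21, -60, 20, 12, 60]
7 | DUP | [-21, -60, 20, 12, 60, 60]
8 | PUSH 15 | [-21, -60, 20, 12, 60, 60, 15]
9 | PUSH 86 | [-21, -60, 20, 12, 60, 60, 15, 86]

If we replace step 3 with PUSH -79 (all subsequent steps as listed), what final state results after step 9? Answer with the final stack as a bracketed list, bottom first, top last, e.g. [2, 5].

[-21, -60, -79, 12, 60, 60, 15, 86]

(re-executing from step 3 with the substitution; state before step 3: [-21, -60])
3 | PUSH -79 | [-21, -60, -79]
4 | PUSH 60 | [-21, -60, -79, 60]
5 | PUSH 12 | [-21, -60, -79, 60, 12]
6 | SWAP | [-21, -60, -79, 12, 60]
7 | DUP | [-21, -60, -79, 12, 60, 60]
8 | PUSH 15 | [-21, -60, -79, 12, 60, 60, 15]
9 | PUSH 86 | [-21, -60, -79, 12, 60, 60, 15, 86]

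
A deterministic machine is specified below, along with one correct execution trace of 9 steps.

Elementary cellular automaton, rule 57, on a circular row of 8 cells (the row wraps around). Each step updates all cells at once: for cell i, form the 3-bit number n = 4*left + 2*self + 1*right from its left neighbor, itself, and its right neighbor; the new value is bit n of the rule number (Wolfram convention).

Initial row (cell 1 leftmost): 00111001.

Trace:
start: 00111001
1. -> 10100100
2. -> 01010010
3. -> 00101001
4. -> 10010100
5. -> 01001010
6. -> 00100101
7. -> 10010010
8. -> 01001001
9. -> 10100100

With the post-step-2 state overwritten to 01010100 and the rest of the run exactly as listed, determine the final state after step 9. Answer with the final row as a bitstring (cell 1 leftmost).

state after step 2 := 01010100
3. -> 00101011
4. -> 10010110
5. -> 01001101
6. -> 10101010
7. -> 01010101
8. -> 10101010
9. -> 01010101

01010101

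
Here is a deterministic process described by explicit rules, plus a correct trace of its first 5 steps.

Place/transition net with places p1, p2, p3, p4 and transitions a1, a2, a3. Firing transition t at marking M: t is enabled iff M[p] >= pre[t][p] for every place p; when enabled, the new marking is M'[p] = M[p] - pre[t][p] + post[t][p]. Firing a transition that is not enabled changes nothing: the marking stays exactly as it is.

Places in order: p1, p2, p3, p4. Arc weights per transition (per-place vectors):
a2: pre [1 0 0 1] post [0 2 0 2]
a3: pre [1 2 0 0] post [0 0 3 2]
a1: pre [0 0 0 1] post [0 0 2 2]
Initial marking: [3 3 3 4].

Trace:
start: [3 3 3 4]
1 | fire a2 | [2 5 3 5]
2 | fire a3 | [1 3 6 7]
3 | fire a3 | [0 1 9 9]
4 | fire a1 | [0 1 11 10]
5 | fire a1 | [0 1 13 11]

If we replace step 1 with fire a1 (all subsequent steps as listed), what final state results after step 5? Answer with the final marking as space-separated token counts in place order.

2 1 12 9

(re-executing from step 1 with the substitution; state before step 1: [3 3 3 4])
1 | fire a1 | [3 3 5 5]
2 | fire a3 | [2 1 8 7]
3 | fire a3 | [2 1 8 7]
4 | fire a1 | [2 1 10 8]
5 | fire a1 | [2 1 12 9]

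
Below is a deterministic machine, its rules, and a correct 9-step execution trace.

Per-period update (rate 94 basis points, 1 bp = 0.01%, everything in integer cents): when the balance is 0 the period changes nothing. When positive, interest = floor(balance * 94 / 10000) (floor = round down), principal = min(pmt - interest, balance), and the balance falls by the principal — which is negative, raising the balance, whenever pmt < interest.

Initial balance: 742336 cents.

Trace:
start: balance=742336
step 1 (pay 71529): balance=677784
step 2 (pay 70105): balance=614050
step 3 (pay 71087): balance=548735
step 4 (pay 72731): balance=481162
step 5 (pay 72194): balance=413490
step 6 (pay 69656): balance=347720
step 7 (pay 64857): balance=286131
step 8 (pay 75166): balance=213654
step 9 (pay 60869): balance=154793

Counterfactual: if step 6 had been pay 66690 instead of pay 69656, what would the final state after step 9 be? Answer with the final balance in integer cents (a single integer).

(re-executing from step 6 with the substitution; state before step 6: balance=413490)
step 6 (pay 66690): balance=350686
step 7 (pay 64857): balance=289125
step 8 (pay 75166): balance=216676
step 9 (pay 60869): balance=157843

157843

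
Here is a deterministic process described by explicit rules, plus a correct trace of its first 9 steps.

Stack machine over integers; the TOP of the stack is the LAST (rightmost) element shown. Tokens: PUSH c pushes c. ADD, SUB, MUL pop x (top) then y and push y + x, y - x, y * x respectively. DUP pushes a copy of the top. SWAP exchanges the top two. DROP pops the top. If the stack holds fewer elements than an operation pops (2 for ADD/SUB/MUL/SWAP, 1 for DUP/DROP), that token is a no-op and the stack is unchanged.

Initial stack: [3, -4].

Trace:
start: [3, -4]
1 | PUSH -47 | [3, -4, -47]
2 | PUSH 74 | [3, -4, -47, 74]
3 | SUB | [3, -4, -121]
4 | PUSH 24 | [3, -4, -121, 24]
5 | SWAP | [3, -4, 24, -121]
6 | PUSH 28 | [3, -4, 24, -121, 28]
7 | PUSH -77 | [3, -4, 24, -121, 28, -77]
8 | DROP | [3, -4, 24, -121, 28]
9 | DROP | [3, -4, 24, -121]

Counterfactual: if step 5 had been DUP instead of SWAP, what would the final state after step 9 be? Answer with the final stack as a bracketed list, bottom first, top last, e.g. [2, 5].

[3, -4, -121, 24, 24]

(re-executing from step 5 with the substitution; state before step 5: [3, -4, -121, 24])
5 | DUP | [3, -4, -121, 24, 24]
6 | PUSH 28 | [3, -4, -121, 24, 24, 28]
7 | PUSH -77 | [3, -4, -121, 24, 24, 28, -77]
8 | DROP | [3, -4, -121, 24, 24, 28]
9 | DROP | [3, -4, -121, 24, 24]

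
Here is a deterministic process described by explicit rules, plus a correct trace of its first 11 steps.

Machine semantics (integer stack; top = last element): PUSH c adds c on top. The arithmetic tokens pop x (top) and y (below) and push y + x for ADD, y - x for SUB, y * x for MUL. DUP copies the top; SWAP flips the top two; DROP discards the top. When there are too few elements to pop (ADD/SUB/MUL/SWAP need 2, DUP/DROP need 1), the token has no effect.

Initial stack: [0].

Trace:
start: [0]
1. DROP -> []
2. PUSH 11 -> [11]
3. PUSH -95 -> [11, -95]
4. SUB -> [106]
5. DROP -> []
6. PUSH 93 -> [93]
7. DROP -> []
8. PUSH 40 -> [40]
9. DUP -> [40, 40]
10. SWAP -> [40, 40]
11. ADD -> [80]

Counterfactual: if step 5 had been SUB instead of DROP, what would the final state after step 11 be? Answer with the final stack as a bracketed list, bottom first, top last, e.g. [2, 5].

(re-executing from step 5 with the substitution; state before step 5: [106])
5. SUB -> [106]
6. PUSH 93 -> [106, 93]
7. DROP -> [106]
8. PUSH 40 -> [106, 40]
9. DUP -> [106, 40, 40]
10. SWAP -> [106, 40, 40]
11. ADD -> [106, 80]

[106, 80]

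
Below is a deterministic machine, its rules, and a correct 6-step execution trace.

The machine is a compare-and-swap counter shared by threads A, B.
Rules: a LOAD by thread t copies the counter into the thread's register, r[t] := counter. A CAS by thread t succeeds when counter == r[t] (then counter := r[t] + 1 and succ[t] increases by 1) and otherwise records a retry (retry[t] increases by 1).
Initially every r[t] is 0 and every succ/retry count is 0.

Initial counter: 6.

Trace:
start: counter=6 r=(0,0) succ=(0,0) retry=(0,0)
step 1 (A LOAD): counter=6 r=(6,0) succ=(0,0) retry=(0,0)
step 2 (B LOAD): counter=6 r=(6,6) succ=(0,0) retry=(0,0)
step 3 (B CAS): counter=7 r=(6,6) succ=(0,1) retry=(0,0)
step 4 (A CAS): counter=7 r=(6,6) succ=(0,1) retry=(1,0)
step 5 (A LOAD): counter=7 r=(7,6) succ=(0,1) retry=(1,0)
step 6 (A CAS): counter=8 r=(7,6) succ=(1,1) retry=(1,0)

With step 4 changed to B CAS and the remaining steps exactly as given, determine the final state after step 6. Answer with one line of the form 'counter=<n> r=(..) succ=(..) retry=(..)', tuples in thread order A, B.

(re-executing from step 4 with the substitution; state before step 4: counter=7 r=(6,6) succ=(0,1) retry=(0,0))
step 4 (B CAS): counter=7 r=(6,6) succ=(0,1) retry=(0,1)
step 5 (A LOAD): counter=7 r=(7,6) succ=(0,1) retry=(0,1)
step 6 (A CAS): counter=8 r=(7,6) succ=(1,1) retry=(0,1)

counter=8 r=(7,6) succ=(1,1) retry=(0,1)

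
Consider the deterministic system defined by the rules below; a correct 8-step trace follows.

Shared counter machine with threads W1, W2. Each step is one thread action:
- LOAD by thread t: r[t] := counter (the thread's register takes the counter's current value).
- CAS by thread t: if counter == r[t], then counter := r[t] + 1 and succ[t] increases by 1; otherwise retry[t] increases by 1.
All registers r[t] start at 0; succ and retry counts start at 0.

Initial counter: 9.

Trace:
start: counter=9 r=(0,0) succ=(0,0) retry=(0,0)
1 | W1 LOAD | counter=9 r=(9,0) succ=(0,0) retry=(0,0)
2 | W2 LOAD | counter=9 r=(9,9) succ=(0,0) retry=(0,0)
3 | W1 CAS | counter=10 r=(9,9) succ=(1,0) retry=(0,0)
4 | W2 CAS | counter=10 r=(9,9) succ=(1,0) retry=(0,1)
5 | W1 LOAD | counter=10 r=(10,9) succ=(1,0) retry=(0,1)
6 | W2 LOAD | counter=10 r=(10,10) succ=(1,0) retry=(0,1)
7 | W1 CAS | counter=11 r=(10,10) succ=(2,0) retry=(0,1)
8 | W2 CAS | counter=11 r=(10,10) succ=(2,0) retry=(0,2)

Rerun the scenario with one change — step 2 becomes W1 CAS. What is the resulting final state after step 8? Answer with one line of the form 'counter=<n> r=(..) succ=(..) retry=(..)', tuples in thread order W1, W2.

(re-executing from step 2 with the substitution; state before step 2: counter=9 r=(9,0) succ=(0,0) retry=(0,0))
2 | W1 CAS | counter=10 r=(9,0) succ=(1,0) retry=(0,0)
3 | W1 CAS | counter=10 r=(9,0) succ=(1,0) retry=(1,0)
4 | W2 CAS | counter=10 r=(9,0) succ=(1,0) retry=(1,1)
5 | W1 LOAD | counter=10 r=(10,0) succ=(1,0) retry=(1,1)
6 | W2 LOAD | counter=10 r=(10,10) succ=(1,0) retry=(1,1)
7 | W1 CAS | counter=11 r=(10,10) succ=(2,0) retry=(1,1)
8 | W2 CAS | counter=11 r=(10,10) succ=(2,0) retry=(1,2)

counter=11 r=(10,10) succ=(2,0) retry=(1,2)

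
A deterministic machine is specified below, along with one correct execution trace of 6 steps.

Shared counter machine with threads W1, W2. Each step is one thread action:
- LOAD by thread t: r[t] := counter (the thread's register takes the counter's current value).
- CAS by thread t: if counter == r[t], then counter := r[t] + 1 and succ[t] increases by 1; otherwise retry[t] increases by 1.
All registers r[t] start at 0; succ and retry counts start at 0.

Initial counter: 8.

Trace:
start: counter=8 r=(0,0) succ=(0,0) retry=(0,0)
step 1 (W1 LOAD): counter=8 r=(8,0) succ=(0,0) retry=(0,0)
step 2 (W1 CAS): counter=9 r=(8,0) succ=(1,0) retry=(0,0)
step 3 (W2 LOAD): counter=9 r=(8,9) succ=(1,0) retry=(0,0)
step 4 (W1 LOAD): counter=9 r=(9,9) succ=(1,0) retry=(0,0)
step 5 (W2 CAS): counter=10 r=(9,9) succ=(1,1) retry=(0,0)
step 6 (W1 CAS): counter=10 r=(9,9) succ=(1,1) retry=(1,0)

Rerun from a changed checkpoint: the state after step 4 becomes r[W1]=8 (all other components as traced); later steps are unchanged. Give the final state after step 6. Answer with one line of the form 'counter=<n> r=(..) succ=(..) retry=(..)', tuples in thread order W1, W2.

state after step 4 := counter=9 r=(8,9) succ=(1,0) retry=(0,0)
step 5 (W2 CAS): counter=10 r=(8,9) succ=(1,1) retry=(0,0)
step 6 (W1 CAS): counter=10 r=(8,9) succ=(1,1) retry=(1,0)

counter=10 r=(8,9) succ=(1,1) retry=(1,0)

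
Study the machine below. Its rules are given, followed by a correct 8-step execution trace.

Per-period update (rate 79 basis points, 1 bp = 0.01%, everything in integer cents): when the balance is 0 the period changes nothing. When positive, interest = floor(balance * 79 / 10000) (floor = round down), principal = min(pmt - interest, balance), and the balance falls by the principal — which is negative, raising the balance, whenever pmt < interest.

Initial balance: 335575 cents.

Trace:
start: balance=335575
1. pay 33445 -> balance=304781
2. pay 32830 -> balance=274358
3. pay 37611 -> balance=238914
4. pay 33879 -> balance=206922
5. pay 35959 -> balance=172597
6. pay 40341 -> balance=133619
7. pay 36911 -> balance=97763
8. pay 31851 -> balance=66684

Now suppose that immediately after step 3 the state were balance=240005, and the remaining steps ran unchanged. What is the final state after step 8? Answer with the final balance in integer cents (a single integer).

67820

state after step 3 := balance=240005
4. pay 33879 -> balance=208022
5. pay 35959 -> balance=173706
6. pay 40341 -> balance=134737
7. pay 36911 -> balance=98890
8. pay 31851 -> balance=67820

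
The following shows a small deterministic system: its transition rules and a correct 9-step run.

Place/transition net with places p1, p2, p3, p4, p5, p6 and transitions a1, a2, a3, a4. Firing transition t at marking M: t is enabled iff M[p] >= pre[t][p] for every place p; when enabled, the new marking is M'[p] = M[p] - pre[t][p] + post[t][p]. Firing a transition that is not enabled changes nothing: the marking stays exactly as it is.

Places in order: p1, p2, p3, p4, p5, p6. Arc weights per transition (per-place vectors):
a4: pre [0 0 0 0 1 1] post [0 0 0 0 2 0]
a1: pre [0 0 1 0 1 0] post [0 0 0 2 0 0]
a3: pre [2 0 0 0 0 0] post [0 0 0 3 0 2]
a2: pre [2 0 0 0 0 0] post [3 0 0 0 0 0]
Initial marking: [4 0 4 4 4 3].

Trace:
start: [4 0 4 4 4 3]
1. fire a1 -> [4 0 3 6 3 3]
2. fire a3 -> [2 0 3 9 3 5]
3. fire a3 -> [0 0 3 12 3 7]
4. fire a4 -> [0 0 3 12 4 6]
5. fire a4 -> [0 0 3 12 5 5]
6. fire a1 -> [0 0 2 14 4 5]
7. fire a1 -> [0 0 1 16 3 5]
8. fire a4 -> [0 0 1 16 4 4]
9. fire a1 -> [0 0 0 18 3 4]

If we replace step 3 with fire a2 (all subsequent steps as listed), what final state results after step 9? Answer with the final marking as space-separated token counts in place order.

(re-executing from step 3 with the substitution; state before step 3: [2 0 3 9 3 5])
3. fire a2 -> [3 0 3 9 3 5]
4. fire a4 -> [3 0 3 9 4 4]
5. fire a4 -> [3 0 3 9 5 3]
6. fire a1 -> [3 0 2 11 4 3]
7. fire a1 -> [3 0 1 13 3 3]
8. fire a4 -> [3 0 1 13 4 2]
9. fire a1 -> [3 0 0 15 3 2]

3 0 0 15 3 2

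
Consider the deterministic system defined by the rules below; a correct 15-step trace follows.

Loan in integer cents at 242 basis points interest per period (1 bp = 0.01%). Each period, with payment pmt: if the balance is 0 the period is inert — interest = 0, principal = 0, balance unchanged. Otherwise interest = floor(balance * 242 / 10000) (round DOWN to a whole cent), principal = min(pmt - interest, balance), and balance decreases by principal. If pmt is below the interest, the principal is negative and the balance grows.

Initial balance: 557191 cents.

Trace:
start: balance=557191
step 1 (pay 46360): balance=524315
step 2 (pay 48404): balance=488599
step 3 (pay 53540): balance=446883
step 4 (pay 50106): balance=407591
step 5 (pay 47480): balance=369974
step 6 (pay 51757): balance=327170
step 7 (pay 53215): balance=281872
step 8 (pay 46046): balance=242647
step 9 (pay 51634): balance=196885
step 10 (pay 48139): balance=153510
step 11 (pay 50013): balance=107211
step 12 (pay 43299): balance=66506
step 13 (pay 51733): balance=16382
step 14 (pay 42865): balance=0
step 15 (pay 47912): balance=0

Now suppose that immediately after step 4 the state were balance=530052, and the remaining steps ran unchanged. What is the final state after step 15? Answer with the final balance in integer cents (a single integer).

84675

state after step 4 := balance=530052
step 5 (pay 47480): balance=495399
step 6 (pay 51757): balance=455630
step 7 (pay 53215): balance=413441
step 8 (pay 46046): balance=377400
step 9 (pay 51634): balance=334899
step 10 (pay 48139): balance=294864
step 11 (pay 50013): balance=251986
step 12 (pay 43299): balance=214785
step 13 (pay 51733): balance=168249
step 14 (pay 42865): balance=129455
step 15 (pay 47912): balance=84675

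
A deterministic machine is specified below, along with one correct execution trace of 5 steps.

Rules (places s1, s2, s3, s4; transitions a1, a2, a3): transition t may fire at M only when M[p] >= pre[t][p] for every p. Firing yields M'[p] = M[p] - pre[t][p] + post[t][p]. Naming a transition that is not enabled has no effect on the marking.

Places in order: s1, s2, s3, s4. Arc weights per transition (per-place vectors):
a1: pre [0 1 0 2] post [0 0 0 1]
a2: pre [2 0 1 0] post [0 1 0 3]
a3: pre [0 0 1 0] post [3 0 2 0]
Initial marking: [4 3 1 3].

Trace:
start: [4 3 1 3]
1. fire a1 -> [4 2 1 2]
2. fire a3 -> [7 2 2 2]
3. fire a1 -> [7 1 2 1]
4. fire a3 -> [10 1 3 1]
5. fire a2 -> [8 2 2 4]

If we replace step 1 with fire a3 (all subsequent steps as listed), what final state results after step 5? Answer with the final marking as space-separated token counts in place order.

(re-executing from step 1 with the substitution; state before step 1: [4 3 1 3])
1. fire a3 -> [7 3 2 3]
2. fire a3 -> [10 3 3 3]
3. fire a1 -> [10 2 3 2]
4. fire a3 -> [13 2 4 2]
5. fire a2 -> [11 3 3 5]

11 3 3 5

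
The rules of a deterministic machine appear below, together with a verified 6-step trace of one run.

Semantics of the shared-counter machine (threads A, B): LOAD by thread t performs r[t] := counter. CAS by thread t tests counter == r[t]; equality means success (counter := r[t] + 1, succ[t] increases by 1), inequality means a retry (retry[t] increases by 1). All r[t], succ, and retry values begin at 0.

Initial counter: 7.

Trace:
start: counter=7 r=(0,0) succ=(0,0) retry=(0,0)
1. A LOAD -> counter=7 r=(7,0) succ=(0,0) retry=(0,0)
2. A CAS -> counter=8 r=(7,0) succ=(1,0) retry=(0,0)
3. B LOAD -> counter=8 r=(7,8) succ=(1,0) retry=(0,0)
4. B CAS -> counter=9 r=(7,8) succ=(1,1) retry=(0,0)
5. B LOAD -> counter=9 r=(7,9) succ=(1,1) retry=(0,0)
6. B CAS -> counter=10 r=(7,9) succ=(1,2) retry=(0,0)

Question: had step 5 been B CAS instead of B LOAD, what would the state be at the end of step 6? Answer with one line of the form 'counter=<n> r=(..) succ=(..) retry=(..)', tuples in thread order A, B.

counter=9 r=(7,8) succ=(1,1) retry=(0,2)

(re-executing from step 5 with the substitution; state before step 5: counter=9 r=(7,8) succ=(1,1) retry=(0,0))
5. B CAS -> counter=9 r=(7,8) succ=(1,1) retry=(0,1)
6. B CAS -> counter=9 r=(7,8) succ=(1,1) retry=(0,2)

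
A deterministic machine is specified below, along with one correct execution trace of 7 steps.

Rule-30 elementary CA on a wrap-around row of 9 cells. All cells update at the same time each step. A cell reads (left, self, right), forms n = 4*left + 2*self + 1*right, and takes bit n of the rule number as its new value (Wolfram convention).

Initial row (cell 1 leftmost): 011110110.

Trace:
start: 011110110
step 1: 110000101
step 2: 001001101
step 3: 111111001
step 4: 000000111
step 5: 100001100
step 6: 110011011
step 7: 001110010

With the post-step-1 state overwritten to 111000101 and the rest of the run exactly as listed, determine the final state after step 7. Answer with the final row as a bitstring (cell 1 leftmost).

010001101

state after step 1 := 111000101
step 2: 000101101
step 3: 101101001
step 4: 001001111
step 5: 111111000
step 6: 100000101
step 7: 010001101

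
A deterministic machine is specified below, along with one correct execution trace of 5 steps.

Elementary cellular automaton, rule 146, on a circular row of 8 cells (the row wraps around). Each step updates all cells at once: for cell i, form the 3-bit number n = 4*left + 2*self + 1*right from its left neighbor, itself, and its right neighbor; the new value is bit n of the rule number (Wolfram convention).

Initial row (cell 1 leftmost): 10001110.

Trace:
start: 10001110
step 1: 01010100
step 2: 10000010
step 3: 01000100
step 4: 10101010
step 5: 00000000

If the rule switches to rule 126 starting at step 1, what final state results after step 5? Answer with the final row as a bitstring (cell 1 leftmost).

(re-executing steps 1..5 under rule 126; state before step 1: 10001110)
step 1: 11011011
step 2: 01111110
step 3: 11000011
step 4: 01100110
step 5: 11111111

11111111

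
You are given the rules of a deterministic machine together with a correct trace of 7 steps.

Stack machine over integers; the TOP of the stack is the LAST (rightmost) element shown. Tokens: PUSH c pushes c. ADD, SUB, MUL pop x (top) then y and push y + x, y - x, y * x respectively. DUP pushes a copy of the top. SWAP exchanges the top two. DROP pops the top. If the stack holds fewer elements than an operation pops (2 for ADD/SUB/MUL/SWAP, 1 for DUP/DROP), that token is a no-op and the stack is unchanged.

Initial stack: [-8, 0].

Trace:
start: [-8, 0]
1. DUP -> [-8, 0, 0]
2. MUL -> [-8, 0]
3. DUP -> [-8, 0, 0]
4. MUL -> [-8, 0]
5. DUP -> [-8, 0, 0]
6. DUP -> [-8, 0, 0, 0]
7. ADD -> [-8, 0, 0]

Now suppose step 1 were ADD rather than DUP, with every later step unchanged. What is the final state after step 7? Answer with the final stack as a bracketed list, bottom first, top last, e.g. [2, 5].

[64, 128]

(re-executing from step 1 with the substitution; state before step 1: [-8, 0])
1. ADD -> [-8]
2. MUL -> [-8]
3. DUP -> [-8, -8]
4. MUL -> [64]
5. DUP -> [64, 64]
6. DUP -> [64, 64, 64]
7. ADD -> [64, 128]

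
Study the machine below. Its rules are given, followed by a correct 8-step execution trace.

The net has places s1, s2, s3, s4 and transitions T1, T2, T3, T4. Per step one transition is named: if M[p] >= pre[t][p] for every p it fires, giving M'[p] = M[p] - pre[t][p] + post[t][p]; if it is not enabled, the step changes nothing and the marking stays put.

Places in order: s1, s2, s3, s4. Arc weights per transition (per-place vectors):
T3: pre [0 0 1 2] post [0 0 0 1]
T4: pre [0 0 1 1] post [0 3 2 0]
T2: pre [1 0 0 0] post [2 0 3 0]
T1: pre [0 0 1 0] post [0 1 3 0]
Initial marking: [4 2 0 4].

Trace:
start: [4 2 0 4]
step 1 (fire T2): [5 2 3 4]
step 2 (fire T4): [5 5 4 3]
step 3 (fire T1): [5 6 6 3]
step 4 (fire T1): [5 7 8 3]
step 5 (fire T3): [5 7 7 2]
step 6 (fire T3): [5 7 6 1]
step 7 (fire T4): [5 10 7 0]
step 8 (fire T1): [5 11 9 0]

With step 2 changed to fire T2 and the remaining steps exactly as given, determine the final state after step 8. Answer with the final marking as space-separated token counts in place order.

(re-executing from step 2 with the substitution; state before step 2: [5 2 3 4])
step 2 (fire T2): [6 2 6 4]
step 3 (fire T1): [6 3 8 4]
step 4 (fire T1): [6 4 10 4]
step 5 (fire T3): [6 4 9 3]
step 6 (fire T3): [6 4 8 2]
step 7 (fire T4): [6 7 9 1]
step 8 (fire T1): [6 8 11 1]

6 8 11 1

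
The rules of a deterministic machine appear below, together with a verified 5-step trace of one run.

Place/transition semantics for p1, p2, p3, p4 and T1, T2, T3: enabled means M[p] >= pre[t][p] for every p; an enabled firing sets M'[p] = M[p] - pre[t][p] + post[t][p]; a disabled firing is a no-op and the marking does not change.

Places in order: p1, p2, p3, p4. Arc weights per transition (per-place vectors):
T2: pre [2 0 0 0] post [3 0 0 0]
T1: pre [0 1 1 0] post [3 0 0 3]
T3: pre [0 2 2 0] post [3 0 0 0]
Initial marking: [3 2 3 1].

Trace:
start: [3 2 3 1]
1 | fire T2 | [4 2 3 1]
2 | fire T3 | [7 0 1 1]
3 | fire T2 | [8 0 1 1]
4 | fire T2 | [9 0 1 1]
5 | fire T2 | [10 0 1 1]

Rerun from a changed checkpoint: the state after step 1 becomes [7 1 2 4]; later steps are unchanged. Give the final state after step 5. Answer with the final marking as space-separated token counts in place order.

10 1 2 4

state after step 1 := [7 1 2 4]
2 | fire T3 | [7 1 2 4]
3 | fire T2 | [8 1 2 4]
4 | fire T2 | [9 1 2 4]
5 | fire T2 | [10 1 2 4]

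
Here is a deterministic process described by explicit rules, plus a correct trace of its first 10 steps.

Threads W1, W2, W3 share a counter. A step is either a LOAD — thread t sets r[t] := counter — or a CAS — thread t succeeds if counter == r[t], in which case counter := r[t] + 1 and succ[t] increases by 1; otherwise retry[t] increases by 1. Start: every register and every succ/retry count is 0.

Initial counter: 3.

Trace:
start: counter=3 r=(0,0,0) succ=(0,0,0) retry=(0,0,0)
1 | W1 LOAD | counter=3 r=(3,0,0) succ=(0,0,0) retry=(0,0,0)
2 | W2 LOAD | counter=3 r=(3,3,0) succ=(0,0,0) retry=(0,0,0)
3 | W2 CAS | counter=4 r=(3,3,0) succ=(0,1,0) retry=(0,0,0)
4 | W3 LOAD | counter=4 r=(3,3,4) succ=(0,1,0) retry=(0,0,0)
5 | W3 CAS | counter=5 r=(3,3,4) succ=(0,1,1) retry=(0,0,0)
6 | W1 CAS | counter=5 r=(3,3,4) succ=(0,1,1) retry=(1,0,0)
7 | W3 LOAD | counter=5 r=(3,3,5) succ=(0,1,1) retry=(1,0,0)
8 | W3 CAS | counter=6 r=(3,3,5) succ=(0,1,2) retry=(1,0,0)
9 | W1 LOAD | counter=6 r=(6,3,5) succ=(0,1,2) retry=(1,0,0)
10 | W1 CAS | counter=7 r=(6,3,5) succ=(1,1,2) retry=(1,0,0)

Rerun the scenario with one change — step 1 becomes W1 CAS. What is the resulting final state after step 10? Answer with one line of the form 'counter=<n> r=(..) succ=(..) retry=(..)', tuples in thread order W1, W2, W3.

(re-executing from step 1 with the substitution; state before step 1: counter=3 r=(0,0,0) succ=(0,0,0) retry=(0,0,0))
1 | W1 CAS | counter=3 r=(0,0,0) succ=(0,0,0) retry=(1,0,0)
2 | W2 LOAD | counter=3 r=(0,3,0) succ=(0,0,0) retry=(1,0,0)
3 | W2 CAS | counter=4 r=(0,3,0) succ=(0,1,0) retry=(1,0,0)
4 | W3 LOAD | counter=4 r=(0,3,4) succ=(0,1,0) retry=(1,0,0)
5 | W3 CAS | counter=5 r=(0,3,4) succ=(0,1,1) retry=(1,0,0)
6 | W1 CAS | counter=5 r=(0,3,4) succ=(0,1,1) retry=(2,0,0)
7 | W3 LOAD | counter=5 r=(0,3,5) succ=(0,1,1) retry=(2,0,0)
8 | W3 CAS | counter=6 r=(0,3,5) succ=(0,1,2) retry=(2,0,0)
9 | W1 LOAD | counter=6 r=(6,3,5) succ=(0,1,2) retry=(2,0,0)
10 | W1 CAS | counter=7 r=(6,3,5) succ=(1,1,2) retry=(2,0,0)

counter=7 r=(6,3,5) succ=(1,1,2) retry=(2,0,0)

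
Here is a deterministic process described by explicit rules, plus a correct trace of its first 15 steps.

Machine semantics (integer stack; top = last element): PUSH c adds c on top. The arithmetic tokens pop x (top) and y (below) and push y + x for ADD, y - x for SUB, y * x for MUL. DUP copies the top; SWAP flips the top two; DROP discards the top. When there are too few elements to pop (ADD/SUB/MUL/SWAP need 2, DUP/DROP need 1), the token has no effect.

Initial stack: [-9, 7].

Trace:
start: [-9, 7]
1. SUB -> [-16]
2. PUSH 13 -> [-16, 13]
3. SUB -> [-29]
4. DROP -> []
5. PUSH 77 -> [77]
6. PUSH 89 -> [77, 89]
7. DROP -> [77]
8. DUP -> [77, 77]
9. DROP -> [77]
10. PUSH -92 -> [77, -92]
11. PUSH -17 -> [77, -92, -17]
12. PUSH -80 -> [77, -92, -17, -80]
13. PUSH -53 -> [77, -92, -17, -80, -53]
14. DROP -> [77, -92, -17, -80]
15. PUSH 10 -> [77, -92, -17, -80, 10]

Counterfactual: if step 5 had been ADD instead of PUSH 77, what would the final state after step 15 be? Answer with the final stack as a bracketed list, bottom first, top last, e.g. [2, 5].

[-92, -17, -80, 10]

(re-executing from step 5 with the substitution; state before step 5: [])
5. ADD -> []
6. PUSH 89 -> [89]
7. DROP -> []
8. DUP -> []
9. DROP -> []
10. PUSH -92 -> [-92]
11. PUSH -17 -> [-92, -17]
12. PUSH -80 -> [-92, -17, -80]
13. PUSH -53 -> [-92, -17, -80, -53]
14. DROP -> [-92, -17, -80]
15. PUSH 10 -> [-92, -17, -80, 10]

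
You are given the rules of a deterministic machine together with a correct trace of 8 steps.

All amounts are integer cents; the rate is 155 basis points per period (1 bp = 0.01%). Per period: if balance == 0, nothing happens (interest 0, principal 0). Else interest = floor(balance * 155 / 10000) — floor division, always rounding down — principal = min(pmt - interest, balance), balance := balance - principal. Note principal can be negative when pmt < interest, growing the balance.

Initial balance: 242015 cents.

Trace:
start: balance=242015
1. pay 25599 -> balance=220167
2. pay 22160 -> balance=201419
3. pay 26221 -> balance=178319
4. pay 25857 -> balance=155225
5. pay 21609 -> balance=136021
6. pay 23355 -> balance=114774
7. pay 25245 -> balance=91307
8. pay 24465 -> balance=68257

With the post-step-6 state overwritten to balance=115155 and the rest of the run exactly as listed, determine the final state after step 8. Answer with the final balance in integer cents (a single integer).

68650

state after step 6 := balance=115155
7. pay 25245 -> balance=91694
8. pay 24465 -> balance=68650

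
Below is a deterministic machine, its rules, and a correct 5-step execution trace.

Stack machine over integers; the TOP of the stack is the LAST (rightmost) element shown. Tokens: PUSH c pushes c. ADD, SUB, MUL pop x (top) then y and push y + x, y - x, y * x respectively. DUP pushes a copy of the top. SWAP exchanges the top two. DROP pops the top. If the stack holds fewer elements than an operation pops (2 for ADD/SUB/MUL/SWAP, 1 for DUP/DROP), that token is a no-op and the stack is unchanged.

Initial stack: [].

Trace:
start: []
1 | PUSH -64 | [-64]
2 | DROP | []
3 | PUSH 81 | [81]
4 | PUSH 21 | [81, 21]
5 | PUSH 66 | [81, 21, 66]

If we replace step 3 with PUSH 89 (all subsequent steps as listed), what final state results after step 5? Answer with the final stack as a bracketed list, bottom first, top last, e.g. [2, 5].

(re-executing from step 3 with the substitution; state before step 3: [])
3 | PUSH 89 | [89]
4 | PUSH 21 | [89, 21]
5 | PUSH 66 | [89, 21, 66]

[89, 21, 66]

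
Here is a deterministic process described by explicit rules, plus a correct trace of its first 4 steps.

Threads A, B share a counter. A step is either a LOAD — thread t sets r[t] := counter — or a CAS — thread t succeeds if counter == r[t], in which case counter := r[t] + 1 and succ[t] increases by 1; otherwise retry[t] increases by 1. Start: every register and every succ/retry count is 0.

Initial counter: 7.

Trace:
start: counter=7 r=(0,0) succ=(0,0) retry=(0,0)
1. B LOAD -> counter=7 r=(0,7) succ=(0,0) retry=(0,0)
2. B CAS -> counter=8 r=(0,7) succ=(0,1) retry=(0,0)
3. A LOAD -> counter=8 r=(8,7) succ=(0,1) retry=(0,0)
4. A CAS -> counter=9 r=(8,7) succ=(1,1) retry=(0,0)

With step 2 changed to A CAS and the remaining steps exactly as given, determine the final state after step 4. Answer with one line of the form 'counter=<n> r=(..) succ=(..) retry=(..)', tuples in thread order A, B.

(re-executing from step 2 with the substitution; state before step 2: counter=7 r=(0,7) succ=(0,0) retry=(0,0))
2. A CAS -> counter=7 r=(0,7) succ=(0,0) retry=(1,0)
3. A LOAD -> counter=7 r=(7,7) succ=(0,0) retry=(1,0)
4. A CAS -> counter=8 r=(7,7) succ=(1,0) retry=(1,0)

counter=8 r=(7,7) succ=(1,0) retry=(1,0)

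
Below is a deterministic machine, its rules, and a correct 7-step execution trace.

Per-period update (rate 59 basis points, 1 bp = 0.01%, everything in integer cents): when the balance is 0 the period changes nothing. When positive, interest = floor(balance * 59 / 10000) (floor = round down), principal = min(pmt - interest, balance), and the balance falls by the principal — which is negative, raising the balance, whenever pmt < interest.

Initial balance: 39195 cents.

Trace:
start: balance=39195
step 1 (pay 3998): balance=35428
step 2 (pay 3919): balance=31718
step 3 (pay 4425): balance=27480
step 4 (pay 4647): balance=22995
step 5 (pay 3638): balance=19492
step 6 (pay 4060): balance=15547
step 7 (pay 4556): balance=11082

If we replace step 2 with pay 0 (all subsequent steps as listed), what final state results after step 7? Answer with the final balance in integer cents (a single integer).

15118

(re-executing from step 2 with the substitution; state before step 2: balance=35428)
step 2 (pay 0): balance=35637
step 3 (pay 4425): balance=31422
step 4 (pay 4647): balance=26960
step 5 (pay 3638): balance=23481
step 6 (pay 4060): balance=19559
step 7 (pay 4556): balance=15118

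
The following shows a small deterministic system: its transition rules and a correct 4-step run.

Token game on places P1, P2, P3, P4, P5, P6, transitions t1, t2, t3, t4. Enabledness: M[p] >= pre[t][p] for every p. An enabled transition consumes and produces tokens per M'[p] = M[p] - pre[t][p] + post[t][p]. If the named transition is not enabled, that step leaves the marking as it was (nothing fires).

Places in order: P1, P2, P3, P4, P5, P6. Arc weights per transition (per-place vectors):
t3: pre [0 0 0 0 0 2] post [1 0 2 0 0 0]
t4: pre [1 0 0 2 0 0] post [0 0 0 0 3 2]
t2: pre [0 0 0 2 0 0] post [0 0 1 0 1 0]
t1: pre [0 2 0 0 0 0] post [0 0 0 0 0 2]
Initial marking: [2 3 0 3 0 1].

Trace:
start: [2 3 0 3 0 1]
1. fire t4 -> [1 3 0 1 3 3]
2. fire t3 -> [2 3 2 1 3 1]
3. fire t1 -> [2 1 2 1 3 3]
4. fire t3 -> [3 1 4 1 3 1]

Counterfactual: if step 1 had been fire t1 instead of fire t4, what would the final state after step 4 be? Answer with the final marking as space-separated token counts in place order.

3 1 2 3 0 1

(re-executing from step 1 with the substitution; state before step 1: [2 3 0 3 0 1])
1. fire t1 -> [2 1 0 3 0 3]
2. fire t3 -> [3 1 2 3 0 1]
3. fire t1 -> [3 1 2 3 0 1]
4. fire t3 -> [3 1 2 3 0 1]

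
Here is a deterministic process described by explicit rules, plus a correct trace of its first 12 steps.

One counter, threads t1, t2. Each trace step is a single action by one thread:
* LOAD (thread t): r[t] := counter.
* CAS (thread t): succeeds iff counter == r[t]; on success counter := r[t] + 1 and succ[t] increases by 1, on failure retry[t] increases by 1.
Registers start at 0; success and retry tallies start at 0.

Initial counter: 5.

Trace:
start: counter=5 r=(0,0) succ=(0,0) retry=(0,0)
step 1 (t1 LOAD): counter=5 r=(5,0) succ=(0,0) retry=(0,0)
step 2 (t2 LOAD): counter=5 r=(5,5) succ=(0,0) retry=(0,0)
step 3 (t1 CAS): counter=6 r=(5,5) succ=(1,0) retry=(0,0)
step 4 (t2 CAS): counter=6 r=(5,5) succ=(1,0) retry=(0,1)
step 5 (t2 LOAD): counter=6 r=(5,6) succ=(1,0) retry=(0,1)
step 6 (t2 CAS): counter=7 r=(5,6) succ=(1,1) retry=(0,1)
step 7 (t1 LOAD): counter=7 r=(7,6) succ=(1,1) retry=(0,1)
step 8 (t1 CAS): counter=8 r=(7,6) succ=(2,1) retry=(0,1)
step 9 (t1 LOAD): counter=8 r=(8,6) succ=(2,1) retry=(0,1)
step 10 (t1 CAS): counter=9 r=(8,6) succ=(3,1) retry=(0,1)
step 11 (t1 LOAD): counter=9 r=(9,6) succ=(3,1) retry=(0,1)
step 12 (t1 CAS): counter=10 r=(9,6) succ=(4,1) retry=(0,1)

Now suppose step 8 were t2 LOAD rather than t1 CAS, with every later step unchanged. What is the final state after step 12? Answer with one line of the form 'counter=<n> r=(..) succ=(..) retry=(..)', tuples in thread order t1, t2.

counter=9 r=(8,7) succ=(3,1) retry=(0,1)

(re-executing from step 8 with the substitution; state before step 8: counter=7 r=(7,6) succ=(1,1) retry=(0,1))
step 8 (t2 LOAD): counter=7 r=(7,7) succ=(1,1) retry=(0,1)
step 9 (t1 LOAD): counter=7 r=(7,7) succ=(1,1) retry=(0,1)
step 10 (t1 CAS): counter=8 r=(7,7) succ=(2,1) retry=(0,1)
step 11 (t1 LOAD): counter=8 r=(8,7) succ=(2,1) retry=(0,1)
step 12 (t1 CAS): counter=9 r=(8,7) succ=(3,1) retry=(0,1)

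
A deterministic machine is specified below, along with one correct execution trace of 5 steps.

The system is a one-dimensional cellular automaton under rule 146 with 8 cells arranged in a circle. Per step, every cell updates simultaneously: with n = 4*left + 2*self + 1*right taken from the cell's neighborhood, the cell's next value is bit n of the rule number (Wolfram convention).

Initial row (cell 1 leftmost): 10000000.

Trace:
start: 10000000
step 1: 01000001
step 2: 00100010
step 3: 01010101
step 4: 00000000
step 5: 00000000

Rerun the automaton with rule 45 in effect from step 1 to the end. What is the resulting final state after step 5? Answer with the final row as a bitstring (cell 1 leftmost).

(re-executing steps 1..5 under rule 45; state before step 1: 10000000)
step 1: 10111110
step 2: 11100001
step 3: 00001101
step 4: 01101011
step 5: 11011110

11011110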